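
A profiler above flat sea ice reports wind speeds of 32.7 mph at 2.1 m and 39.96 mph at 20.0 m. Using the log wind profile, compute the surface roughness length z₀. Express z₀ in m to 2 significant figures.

Log law: V(z) ∝ ln(z/z₀). With r = V₁/V₂ = 32.7/39.96 = 0.81832,
r · ln(z₂/z₀) = ln(z₁/z₀) ⇒ ln z₀ = (ln z₁ − r·ln z₂)/(1 − r)
ln z₀ = (0.74194 − 0.81832×2.99573) / 0.18168 = -9.4095
z₀ = exp(-9.4095) = 0.00008195 m

z₀ ≈ 0.000082 m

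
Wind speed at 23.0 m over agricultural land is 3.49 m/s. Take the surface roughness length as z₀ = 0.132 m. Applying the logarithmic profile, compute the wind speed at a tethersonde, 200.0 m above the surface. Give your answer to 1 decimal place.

5.0 m/s

Log law: V(z) ∝ ln(z/z₀), so V₂/V₁ = ln(z₂/z₀) / ln(z₁/z₀).
ln(200.0/0.132) = 7.3233, ln(23.0/0.132) = 5.1604
V₂ = 3.49 × 7.3233/5.1604 = 3.49 × 1.4191 = 4.9527 m/s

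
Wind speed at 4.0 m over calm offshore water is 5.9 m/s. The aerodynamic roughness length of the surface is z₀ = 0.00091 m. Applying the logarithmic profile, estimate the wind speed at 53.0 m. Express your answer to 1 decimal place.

Log law: V(z) ∝ ln(z/z₀), so V₂/V₁ = ln(z₂/z₀) / ln(z₁/z₀).
ln(53.0/0.00091) = 10.9724, ln(4.0/0.00091) = 8.3884
V₂ = 5.9 × 10.9724/8.3884 = 5.9 × 1.3080 = 7.7175 m/s

7.7 m/s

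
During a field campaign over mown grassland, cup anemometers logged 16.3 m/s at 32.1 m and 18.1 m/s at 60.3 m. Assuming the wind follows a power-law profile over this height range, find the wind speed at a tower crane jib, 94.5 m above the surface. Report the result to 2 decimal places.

First find α: α = ln(V₂/V₁)/ln(z₂/z₁) = ln(18.1/16.3)/ln(60.3/32.1) = 0.10475/0.63048 = 0.1661
Extrapolate from 60.3 m to 94.5 m: V₃ = 18.1 × (94.5/60.3)^0.1661 = 18.1 × 1.0775 = 19.5027 m/s

19.50 m/s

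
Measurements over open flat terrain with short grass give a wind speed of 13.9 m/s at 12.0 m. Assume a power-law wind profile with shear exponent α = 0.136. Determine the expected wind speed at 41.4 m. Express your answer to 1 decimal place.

Power-law profile: V₂ = V₁ · (z₂/z₁)^α
V₂ = 13.9 × (41.4/12.0)^0.136 = 13.9 × (3.4500)^0.136
    = 13.9 × 1.1834 = 16.4497 m/s

16.4 m/s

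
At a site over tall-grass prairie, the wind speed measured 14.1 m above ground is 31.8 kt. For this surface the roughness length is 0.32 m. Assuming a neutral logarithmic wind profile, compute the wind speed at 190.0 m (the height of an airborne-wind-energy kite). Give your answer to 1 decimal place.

Log law: V(z) ∝ ln(z/z₀), so V₂/V₁ = ln(z₂/z₀) / ln(z₁/z₀).
ln(190.0/0.32) = 6.3865, ln(14.1/0.32) = 3.7856
V₂ = 31.8 × 6.3865/3.7856 = 31.8 × 1.6870 = 53.6477 kt

53.6 kt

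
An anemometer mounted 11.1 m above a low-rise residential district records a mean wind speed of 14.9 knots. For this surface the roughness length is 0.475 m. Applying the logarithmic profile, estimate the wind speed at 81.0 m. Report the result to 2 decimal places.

24.30 knots

Log law: V(z) ∝ ln(z/z₀), so V₂/V₁ = ln(z₂/z₀) / ln(z₁/z₀).
ln(81.0/0.475) = 5.1389, ln(11.1/0.475) = 3.1514
V₂ = 14.9 × 5.1389/3.1514 = 14.9 × 1.6307 = 24.2971 knots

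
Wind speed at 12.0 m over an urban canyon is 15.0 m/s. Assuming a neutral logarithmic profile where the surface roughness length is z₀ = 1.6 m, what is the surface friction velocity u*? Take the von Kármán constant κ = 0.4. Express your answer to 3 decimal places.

Log law: V(z) = (u*/κ) · ln(z/z₀) ⇒ u* = κ · V / ln(z/z₀)
u* = 0.4 × 15.0 / ln(12.0/1.6) = 0.4 × 15.0 / 2.0149
   = 6.0000 / 2.0149 = 2.9778 m/s

u* ≈ 2.978 m/s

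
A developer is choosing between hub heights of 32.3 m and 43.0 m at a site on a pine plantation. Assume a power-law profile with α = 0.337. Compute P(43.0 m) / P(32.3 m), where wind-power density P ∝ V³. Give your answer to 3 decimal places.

1.335

Speed ratio: V_B/V_A = (z_B/z_A)^α = (43.0/32.3)^0.337 = (1.3313)^0.337 = 1.10123
Power-density ratio: P_B/P_A = (V_B/V_A)³ = (1.10123)³ = 1.33547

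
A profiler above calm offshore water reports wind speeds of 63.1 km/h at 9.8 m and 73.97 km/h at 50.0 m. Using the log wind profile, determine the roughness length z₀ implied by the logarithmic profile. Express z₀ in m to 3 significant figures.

z₀ ≈ 0.000763 m

Log law: V(z) ∝ ln(z/z₀). With r = V₁/V₂ = 63.1/73.97 = 0.85305,
r · ln(z₂/z₀) = ln(z₁/z₀) ⇒ ln z₀ = (ln z₁ − r·ln z₂)/(1 − r)
ln z₀ = (2.28238 − 0.85305×3.91202) / 0.14695 = -7.1776
z₀ = exp(-7.1776) = 0.0007635 m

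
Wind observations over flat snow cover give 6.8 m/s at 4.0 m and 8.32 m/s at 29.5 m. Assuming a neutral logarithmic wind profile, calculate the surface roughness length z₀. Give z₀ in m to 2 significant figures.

Log law: V(z) ∝ ln(z/z₀). With r = V₁/V₂ = 6.8/8.32 = 0.81731,
r · ln(z₂/z₀) = ln(z₁/z₀) ⇒ ln z₀ = (ln z₁ − r·ln z₂)/(1 − r)
ln z₀ = (1.38629 − 0.81731×3.38439) / 0.18269 = -7.5526
z₀ = exp(-7.5526) = 0.0005248 m

z₀ ≈ 0.00052 m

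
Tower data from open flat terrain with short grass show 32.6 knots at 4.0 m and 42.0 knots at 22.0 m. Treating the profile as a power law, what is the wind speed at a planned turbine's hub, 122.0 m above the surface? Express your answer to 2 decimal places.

54.18 knots

First find α: α = ln(V₂/V₁)/ln(z₂/z₁) = ln(42.0/32.6)/ln(22.0/4.0) = 0.25336/1.70475 = 0.1486
Extrapolate from 22.0 m to 122.0 m: V₃ = 42.0 × (122.0/22.0)^0.1486 = 42.0 × 1.2899 = 54.1767 knots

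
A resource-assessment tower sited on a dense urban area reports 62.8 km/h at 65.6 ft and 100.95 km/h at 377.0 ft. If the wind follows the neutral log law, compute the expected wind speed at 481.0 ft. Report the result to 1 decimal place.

106.3 km/h

Log law: V ∝ ln(z/z₀). From the pair, with r = V₁/V₂ = 0.62209,
ln z₀ = (ln z₁ − r·ln z₂)/(1 − r) = (4.1836 − 0.62209×5.9322)/0.37791 = 1.3050 → z₀ = 3.688 ft
V₃ = V₁ · ln(z₃/z₀)/ln(z₁/z₀) = 62.8 × 4.8708/2.8785 = 106.2650 km/h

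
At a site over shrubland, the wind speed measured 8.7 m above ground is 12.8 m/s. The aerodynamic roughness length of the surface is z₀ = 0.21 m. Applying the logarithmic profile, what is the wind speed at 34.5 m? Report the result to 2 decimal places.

Log law: V(z) ∝ ln(z/z₀), so V₂/V₁ = ln(z₂/z₀) / ln(z₁/z₀).
ln(34.5/0.21) = 5.1016, ln(8.7/0.21) = 3.7240
V₂ = 12.8 × 5.1016/3.7240 = 12.8 × 1.3699 = 17.5352 m/s

17.54 m/s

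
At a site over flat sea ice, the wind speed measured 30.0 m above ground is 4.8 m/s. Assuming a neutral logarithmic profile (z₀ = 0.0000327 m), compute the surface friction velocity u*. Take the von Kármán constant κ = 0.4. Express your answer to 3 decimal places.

Log law: V(z) = (u*/κ) · ln(z/z₀) ⇒ u* = κ · V / ln(z/z₀)
u* = 0.4 × 4.8 / ln(30.0/0.0000327) = 0.4 × 4.8 / 13.7293
   = 1.9200 / 13.7293 = 0.1398 m/s

u* ≈ 0.140 m/s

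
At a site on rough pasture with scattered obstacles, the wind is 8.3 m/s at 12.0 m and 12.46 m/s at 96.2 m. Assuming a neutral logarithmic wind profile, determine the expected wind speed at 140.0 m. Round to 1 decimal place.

13.2 m/s

Log law: V ∝ ln(z/z₀). From the pair, with r = V₁/V₂ = 0.66613,
ln z₀ = (ln z₁ − r·ln z₂)/(1 − r) = (2.4849 − 0.66613×4.5664)/0.33387 = -1.6681 → z₀ = 0.1886 m
V₃ = V₁ · ln(z₃/z₀)/ln(z₁/z₀) = 8.3 × 6.6098/4.1530 = 13.2099 m/s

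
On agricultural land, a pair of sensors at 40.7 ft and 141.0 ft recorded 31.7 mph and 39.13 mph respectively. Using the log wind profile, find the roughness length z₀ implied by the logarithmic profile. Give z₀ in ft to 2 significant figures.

z₀ ≈ 0.20 ft

Log law: V(z) ∝ ln(z/z₀). With r = V₁/V₂ = 31.7/39.13 = 0.81012,
r · ln(z₂/z₀) = ln(z₁/z₀) ⇒ ln z₀ = (ln z₁ − r·ln z₂)/(1 − r)
ln z₀ = (3.70623 − 0.81012×4.94876) / 0.18988 = -1.5950
z₀ = exp(-1.5950) = 0.2029 ft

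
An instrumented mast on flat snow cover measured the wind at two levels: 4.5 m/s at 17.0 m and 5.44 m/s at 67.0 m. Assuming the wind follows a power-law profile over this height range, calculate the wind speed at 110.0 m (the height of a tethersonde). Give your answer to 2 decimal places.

5.83 m/s

First find α: α = ln(V₂/V₁)/ln(z₂/z₁) = ln(5.44/4.5)/ln(67.0/17.0) = 0.18970/1.37148 = 0.1383
Extrapolate from 67.0 m to 110.0 m: V₃ = 5.44 × (110.0/67.0)^0.1383 = 5.44 × 1.0710 = 5.8261 m/s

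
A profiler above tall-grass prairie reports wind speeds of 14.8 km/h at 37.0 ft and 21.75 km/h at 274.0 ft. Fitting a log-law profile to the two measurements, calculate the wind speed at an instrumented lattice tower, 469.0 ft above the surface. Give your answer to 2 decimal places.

23.62 km/h

Log law: V ∝ ln(z/z₀). From the pair, with r = V₁/V₂ = 0.68046,
ln z₀ = (ln z₁ − r·ln z₂)/(1 − r) = (3.6109 − 0.68046×5.6131)/0.31954 = -0.6528 → z₀ = 0.5206 ft
V₃ = V₁ · ln(z₃/z₀)/ln(z₁/z₀) = 14.8 × 6.8034/4.2637 = 23.6157 km/h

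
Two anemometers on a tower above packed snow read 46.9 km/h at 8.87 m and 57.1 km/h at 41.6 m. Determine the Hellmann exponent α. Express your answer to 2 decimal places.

α ≈ 0.13

Power law: V₂/V₁ = (z₂/z₁)^α ⇒ α = ln(V₂/V₁) / ln(z₂/z₁)
α = ln(57.1/46.9) / ln(41.6/8.87) = ln(1.2175) / ln(4.6900)
  = 0.19679 / 1.54543 = 0.12733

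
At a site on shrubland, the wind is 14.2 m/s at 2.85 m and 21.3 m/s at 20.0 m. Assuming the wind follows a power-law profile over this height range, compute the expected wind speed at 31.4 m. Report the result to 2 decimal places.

First find α: α = ln(V₂/V₁)/ln(z₂/z₁) = ln(21.3/14.2)/ln(20.0/2.85) = 0.40547/1.94841 = 0.2081
Extrapolate from 20.0 m to 31.4 m: V₃ = 21.3 × (31.4/20.0)^0.2081 = 21.3 × 1.0984 = 23.3963 m/s

23.40 m/s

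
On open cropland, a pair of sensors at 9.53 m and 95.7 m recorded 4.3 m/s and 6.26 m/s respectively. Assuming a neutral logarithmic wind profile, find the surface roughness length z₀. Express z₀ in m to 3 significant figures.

Log law: V(z) ∝ ln(z/z₀). With r = V₁/V₂ = 4.3/6.26 = 0.68690,
r · ln(z₂/z₀) = ln(z₁/z₀) ⇒ ln z₀ = (ln z₁ − r·ln z₂)/(1 − r)
ln z₀ = (2.25444 − 0.68690×4.56122) / 0.31310 = -2.8063
z₀ = exp(-2.8063) = 0.06043 m

z₀ ≈ 0.0604 m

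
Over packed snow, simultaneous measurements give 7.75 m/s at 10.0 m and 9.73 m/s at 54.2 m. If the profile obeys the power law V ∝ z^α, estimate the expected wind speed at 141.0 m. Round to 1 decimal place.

11.1 m/s

First find α: α = ln(V₂/V₁)/ln(z₂/z₁) = ln(9.73/7.75)/ln(54.2/10.0) = 0.22752/1.69010 = 0.1346
Extrapolate from 54.2 m to 141.0 m: V₃ = 9.73 × (141.0/54.2)^0.1346 = 9.73 × 1.1374 = 11.0665 m/s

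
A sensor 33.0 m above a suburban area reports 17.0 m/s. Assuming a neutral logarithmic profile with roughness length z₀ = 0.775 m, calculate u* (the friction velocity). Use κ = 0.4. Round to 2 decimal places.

u* ≈ 1.81 m/s

Log law: V(z) = (u*/κ) · ln(z/z₀) ⇒ u* = κ · V / ln(z/z₀)
u* = 0.4 × 17.0 / ln(33.0/0.775) = 0.4 × 17.0 / 3.7514
   = 6.8000 / 3.7514 = 1.8127 m/s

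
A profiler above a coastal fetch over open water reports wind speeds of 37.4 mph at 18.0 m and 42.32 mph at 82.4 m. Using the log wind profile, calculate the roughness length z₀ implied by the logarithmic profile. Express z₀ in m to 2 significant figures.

Log law: V(z) ∝ ln(z/z₀). With r = V₁/V₂ = 37.4/42.32 = 0.88374,
r · ln(z₂/z₀) = ln(z₁/z₀) ⇒ ln z₀ = (ln z₁ − r·ln z₂)/(1 − r)
ln z₀ = (2.89037 − 0.88374×4.41159) / 0.11626 = -8.6733
z₀ = exp(-8.6733) = 0.0001711 m

z₀ ≈ 0.00017 m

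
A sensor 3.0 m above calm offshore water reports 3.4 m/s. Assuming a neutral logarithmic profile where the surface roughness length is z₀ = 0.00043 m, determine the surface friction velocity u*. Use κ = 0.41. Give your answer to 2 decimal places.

u* ≈ 0.16 m/s

Log law: V(z) = (u*/κ) · ln(z/z₀) ⇒ u* = κ · V / ln(z/z₀)
u* = 0.41 × 3.4 / ln(3.0/0.00043) = 0.41 × 3.4 / 8.8503
   = 1.3940 / 8.8503 = 0.1575 m/s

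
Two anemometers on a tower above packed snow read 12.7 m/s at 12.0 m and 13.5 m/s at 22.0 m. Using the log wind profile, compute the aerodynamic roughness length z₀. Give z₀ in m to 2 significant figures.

Log law: V(z) ∝ ln(z/z₀). With r = V₁/V₂ = 12.7/13.5 = 0.94074,
r · ln(z₂/z₀) = ln(z₁/z₀) ⇒ ln z₀ = (ln z₁ − r·ln z₂)/(1 − r)
ln z₀ = (2.48491 − 0.94074×3.09104) / 0.05926 = -7.1375
z₀ = exp(-7.1375) = 0.0007947 m

z₀ ≈ 0.00079 m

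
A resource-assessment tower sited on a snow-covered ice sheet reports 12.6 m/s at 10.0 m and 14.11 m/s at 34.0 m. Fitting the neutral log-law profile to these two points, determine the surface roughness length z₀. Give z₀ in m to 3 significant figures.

Log law: V(z) ∝ ln(z/z₀). With r = V₁/V₂ = 12.6/14.11 = 0.89298,
r · ln(z₂/z₀) = ln(z₁/z₀) ⇒ ln z₀ = (ln z₁ − r·ln z₂)/(1 − r)
ln z₀ = (2.30259 − 0.89298×3.52636) / 0.10702 = -7.9091
z₀ = exp(-7.9091) = 0.0003674 m

z₀ ≈ 0.000367 m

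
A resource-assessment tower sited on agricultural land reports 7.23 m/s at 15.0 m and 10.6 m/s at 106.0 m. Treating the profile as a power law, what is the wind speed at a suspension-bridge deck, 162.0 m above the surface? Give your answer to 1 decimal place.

First find α: α = ln(V₂/V₁)/ln(z₂/z₁) = ln(10.6/7.23)/ln(106.0/15.0) = 0.38261/1.95539 = 0.1957
Extrapolate from 106.0 m to 162.0 m: V₃ = 10.6 × (162.0/106.0)^0.1957 = 10.6 × 1.0865 = 11.5173 m/s

11.5 m/s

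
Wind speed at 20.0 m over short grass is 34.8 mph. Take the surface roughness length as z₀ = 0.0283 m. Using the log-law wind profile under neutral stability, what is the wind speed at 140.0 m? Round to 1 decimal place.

45.1 mph

Log law: V(z) ∝ ln(z/z₀), so V₂/V₁ = ln(z₂/z₀) / ln(z₁/z₀).
ln(140.0/0.0283) = 8.5065, ln(20.0/0.0283) = 6.5606
V₂ = 34.8 × 8.5065/6.5606 = 34.8 × 1.2966 = 45.1218 mph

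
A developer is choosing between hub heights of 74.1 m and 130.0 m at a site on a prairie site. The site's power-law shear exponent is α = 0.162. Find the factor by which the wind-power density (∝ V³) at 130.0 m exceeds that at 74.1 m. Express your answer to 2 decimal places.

1.31

Speed ratio: V_B/V_A = (z_B/z_A)^α = (130.0/74.1)^0.162 = (1.7544)^0.162 = 1.09534
Power-density ratio: P_B/P_A = (V_B/V_A)³ = (1.09534)³ = 1.31415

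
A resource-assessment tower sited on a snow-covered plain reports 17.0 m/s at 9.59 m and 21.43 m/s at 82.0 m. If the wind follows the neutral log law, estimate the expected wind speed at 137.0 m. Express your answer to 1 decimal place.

22.5 m/s

Log law: V ∝ ln(z/z₀). From the pair, with r = V₁/V₂ = 0.79328,
ln z₀ = (ln z₁ − r·ln z₂)/(1 − r) = (2.2607 − 0.79328×4.4067)/0.20672 = -5.9745 → z₀ = 0.002543 m
V₃ = V₁ · ln(z₃/z₀)/ln(z₁/z₀) = 17.0 × 10.8945/8.2352 = 22.4895 m/s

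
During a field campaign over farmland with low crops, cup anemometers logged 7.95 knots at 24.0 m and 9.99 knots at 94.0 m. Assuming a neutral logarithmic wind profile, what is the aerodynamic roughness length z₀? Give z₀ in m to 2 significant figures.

Log law: V(z) ∝ ln(z/z₀). With r = V₁/V₂ = 7.95/9.99 = 0.79580,
r · ln(z₂/z₀) = ln(z₁/z₀) ⇒ ln z₀ = (ln z₁ − r·ln z₂)/(1 − r)
ln z₀ = (3.17805 − 0.79580×4.54329) / 0.20420 = -2.1424
z₀ = exp(-2.1424) = 0.1174 m

z₀ ≈ 0.12 m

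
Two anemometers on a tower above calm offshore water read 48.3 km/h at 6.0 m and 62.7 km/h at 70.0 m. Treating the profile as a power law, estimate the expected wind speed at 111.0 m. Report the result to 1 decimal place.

65.8 km/h

First find α: α = ln(V₂/V₁)/ln(z₂/z₁) = ln(62.7/48.3)/ln(70.0/6.0) = 0.26093/2.45674 = 0.1062
Extrapolate from 70.0 m to 111.0 m: V₃ = 62.7 × (111.0/70.0)^0.1062 = 62.7 × 1.0502 = 65.8466 km/h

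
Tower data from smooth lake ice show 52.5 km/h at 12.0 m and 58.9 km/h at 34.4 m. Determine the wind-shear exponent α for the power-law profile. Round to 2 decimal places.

α ≈ 0.11

Power law: V₂/V₁ = (z₂/z₁)^α ⇒ α = ln(V₂/V₁) / ln(z₂/z₁)
α = ln(58.9/52.5) / ln(34.4/12.0) = ln(1.1219) / ln(2.8667)
  = 0.11503 / 1.05315 = 0.10922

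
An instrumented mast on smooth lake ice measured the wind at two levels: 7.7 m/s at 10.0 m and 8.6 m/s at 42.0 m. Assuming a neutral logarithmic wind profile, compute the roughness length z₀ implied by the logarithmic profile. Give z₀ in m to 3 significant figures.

z₀ ≈ 0.0000465 m

Log law: V(z) ∝ ln(z/z₀). With r = V₁/V₂ = 7.7/8.6 = 0.89535,
r · ln(z₂/z₀) = ln(z₁/z₀) ⇒ ln z₀ = (ln z₁ − r·ln z₂)/(1 − r)
ln z₀ = (2.30259 − 0.89535×3.73767) / 0.10465 = -9.9754
z₀ = exp(-9.9754) = 0.00004653 m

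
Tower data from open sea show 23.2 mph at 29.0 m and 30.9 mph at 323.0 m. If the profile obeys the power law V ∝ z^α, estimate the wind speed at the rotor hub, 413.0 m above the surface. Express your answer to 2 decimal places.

31.82 mph

First find α: α = ln(V₂/V₁)/ln(z₂/z₁) = ln(30.9/23.2)/ln(323.0/29.0) = 0.28660/2.41036 = 0.1189
Extrapolate from 323.0 m to 413.0 m: V₃ = 30.9 × (413.0/323.0)^0.1189 = 30.9 × 1.0297 = 31.8164 mph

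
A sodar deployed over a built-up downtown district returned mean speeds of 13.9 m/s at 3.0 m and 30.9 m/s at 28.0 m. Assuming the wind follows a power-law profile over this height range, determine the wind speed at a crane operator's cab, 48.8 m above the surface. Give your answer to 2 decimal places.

First find α: α = ln(V₂/V₁)/ln(z₂/z₁) = ln(30.9/13.9)/ln(28.0/3.0) = 0.79887/2.23359 = 0.3577
Extrapolate from 28.0 m to 48.8 m: V₃ = 30.9 × (48.8/28.0)^0.3577 = 30.9 × 1.2198 = 37.6919 m/s

37.69 m/s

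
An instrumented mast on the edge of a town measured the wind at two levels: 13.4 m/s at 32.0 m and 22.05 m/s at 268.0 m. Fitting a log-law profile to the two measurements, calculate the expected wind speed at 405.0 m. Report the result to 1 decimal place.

Log law: V ∝ ln(z/z₀). From the pair, with r = V₁/V₂ = 0.60771,
ln z₀ = (ln z₁ − r·ln z₂)/(1 − r) = (3.4657 − 0.60771×5.5910)/0.39229 = 0.1734 → z₀ = 1.189 m
V₃ = V₁ · ln(z₃/z₀)/ln(z₁/z₀) = 13.4 × 5.8304/3.2923 = 23.7305 m/s

23.7 m/s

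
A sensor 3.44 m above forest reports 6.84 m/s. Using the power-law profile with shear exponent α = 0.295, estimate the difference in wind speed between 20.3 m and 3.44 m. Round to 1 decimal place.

4.7 m/s

Power law: V₂ = V₁ · (z₂/z₁)^α = 6.84 × (5.9012)^0.295 = 11.5474 m/s
ΔV = 11.5474 − 6.84 = 4.7074 m/s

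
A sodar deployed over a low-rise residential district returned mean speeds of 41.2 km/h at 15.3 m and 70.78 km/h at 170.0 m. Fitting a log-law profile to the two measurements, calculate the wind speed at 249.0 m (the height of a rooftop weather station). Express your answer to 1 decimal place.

75.5 km/h

Log law: V ∝ ln(z/z₀). From the pair, with r = V₁/V₂ = 0.58209,
ln z₀ = (ln z₁ − r·ln z₂)/(1 − r) = (2.7279 − 0.58209×5.1358)/0.41791 = -0.6260 → z₀ = 0.5347 m
V₃ = V₁ · ln(z₃/z₀)/ln(z₁/z₀) = 41.2 × 6.1435/3.3539 = 75.4684 km/h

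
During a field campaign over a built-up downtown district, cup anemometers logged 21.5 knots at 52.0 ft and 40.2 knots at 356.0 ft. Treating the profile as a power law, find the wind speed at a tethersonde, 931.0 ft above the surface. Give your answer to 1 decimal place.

First find α: α = ln(V₂/V₁)/ln(z₂/z₁) = ln(40.2/21.5)/ln(356.0/52.0) = 0.62581/1.92369 = 0.3253
Extrapolate from 356.0 ft to 931.0 ft: V₃ = 40.2 × (931.0/356.0)^0.3253 = 40.2 × 1.3672 = 54.9600 knots

55.0 knots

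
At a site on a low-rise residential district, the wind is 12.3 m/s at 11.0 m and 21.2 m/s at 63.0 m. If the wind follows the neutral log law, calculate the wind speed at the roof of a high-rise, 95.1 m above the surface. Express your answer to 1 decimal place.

Log law: V ∝ ln(z/z₀). From the pair, with r = V₁/V₂ = 0.58019,
ln z₀ = (ln z₁ − r·ln z₂)/(1 − r) = (2.3979 − 0.58019×4.1431)/0.41981 = -0.0141 → z₀ = 0.9860 m
V₃ = V₁ · ln(z₃/z₀)/ln(z₁/z₀) = 12.3 × 4.5690/2.4120 = 23.3000 m/s

23.3 m/s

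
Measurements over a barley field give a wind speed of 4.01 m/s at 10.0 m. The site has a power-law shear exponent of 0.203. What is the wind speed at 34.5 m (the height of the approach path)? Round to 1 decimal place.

Power-law profile: V₂ = V₁ · (z₂/z₁)^α
V₂ = 4.01 × (34.5/10.0)^0.203 = 4.01 × (3.4500)^0.203
    = 4.01 × 1.2858 = 5.1561 m/s

5.2 m/s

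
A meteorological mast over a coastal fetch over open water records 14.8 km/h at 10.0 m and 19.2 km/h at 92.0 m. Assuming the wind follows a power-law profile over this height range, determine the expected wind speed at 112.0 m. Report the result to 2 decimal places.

19.65 km/h

First find α: α = ln(V₂/V₁)/ln(z₂/z₁) = ln(19.2/14.8)/ln(92.0/10.0) = 0.26028/2.21920 = 0.1173
Extrapolate from 92.0 m to 112.0 m: V₃ = 19.2 × (112.0/92.0)^0.1173 = 19.2 × 1.0233 = 19.6481 km/h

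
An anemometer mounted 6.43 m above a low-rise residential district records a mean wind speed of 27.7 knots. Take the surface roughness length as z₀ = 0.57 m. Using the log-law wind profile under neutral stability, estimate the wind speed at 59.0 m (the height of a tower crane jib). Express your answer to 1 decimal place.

53.0 knots

Log law: V(z) ∝ ln(z/z₀), so V₂/V₁ = ln(z₂/z₀) / ln(z₁/z₀).
ln(59.0/0.57) = 4.6397, ln(6.43/0.57) = 2.4231
V₂ = 27.7 × 4.6397/2.4231 = 27.7 × 1.9148 = 53.0390 knots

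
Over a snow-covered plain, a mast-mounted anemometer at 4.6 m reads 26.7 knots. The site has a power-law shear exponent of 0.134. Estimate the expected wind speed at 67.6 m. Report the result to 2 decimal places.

Power-law profile: V₂ = V₁ · (z₂/z₁)^α
V₂ = 26.7 × (67.6/4.6)^0.134 = 26.7 × (14.6957)^0.134
    = 26.7 × 1.4335 = 38.2749 knots

38.27 knots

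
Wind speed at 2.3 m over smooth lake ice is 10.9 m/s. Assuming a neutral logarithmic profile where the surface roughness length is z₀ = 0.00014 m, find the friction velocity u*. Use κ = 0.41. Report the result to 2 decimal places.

Log law: V(z) = (u*/κ) · ln(z/z₀) ⇒ u* = κ · V / ln(z/z₀)
u* = 0.41 × 10.9 / ln(2.3/0.00014) = 0.41 × 10.9 / 9.7068
   = 4.4690 / 9.7068 = 0.4604 m/s

u* ≈ 0.46 m/s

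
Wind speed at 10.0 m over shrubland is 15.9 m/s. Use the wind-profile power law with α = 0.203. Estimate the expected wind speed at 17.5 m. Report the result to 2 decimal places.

17.81 m/s

Power-law profile: V₂ = V₁ · (z₂/z₁)^α
V₂ = 15.9 × (17.5/10.0)^0.203 = 15.9 × (1.7500)^0.203
    = 15.9 × 1.1203 = 17.8129 m/s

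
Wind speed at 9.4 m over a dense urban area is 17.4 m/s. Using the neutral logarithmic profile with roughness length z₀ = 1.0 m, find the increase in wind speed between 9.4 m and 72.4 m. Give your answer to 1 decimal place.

15.9 m/s

Log law: V₂ = V₁ · ln(z₂/z₀)/ln(z₁/z₀) = 17.4 × 4.2822/2.2407 = 33.2530 m/s
ΔV = 33.2530 − 17.4 = 15.8530 m/s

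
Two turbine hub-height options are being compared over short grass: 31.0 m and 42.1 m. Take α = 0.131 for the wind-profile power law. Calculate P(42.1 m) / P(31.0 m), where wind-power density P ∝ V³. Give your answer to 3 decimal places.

1.128

Speed ratio: V_B/V_A = (z_B/z_A)^α = (42.1/31.0)^0.131 = (1.3581)^0.131 = 1.04091
Power-density ratio: P_B/P_A = (V_B/V_A)³ = (1.04091)³ = 1.12781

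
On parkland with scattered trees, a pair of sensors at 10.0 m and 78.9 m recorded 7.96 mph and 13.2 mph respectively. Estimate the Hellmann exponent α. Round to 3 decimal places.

α ≈ 0.245

Power law: V₂/V₁ = (z₂/z₁)^α ⇒ α = ln(V₂/V₁) / ln(z₂/z₁)
α = ln(13.2/7.96) / ln(78.9/10.0) = ln(1.6583) / ln(7.8900)
  = 0.50579 / 2.06560 = 0.24486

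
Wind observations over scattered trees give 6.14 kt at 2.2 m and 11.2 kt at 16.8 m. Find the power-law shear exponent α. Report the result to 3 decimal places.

Power law: V₂/V₁ = (z₂/z₁)^α ⇒ α = ln(V₂/V₁) / ln(z₂/z₁)
α = ln(11.2/6.14) / ln(16.8/2.2) = ln(1.8241) / ln(7.6364)
  = 0.60109 / 2.03292 = 0.29568

α ≈ 0.296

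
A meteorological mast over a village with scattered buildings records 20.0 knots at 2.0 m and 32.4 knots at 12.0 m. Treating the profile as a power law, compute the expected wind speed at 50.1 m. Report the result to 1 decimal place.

First find α: α = ln(V₂/V₁)/ln(z₂/z₁) = ln(32.4/20.0)/ln(12.0/2.0) = 0.48243/1.79176 = 0.2692
Extrapolate from 12.0 m to 50.1 m: V₃ = 32.4 × (50.1/12.0)^0.2692 = 32.4 × 1.4693 = 47.6053 knots

47.6 knots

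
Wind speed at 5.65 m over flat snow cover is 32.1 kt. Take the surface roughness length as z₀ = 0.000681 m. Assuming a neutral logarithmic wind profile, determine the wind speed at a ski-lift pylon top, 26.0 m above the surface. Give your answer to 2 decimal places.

37.53 kt

Log law: V(z) ∝ ln(z/z₀), so V₂/V₁ = ln(z₂/z₀) / ln(z₁/z₀).
ln(26.0/0.000681) = 10.5500, ln(5.65/0.000681) = 9.0236
V₂ = 32.1 × 10.5500/9.0236 = 32.1 × 1.1692 = 37.5301 kt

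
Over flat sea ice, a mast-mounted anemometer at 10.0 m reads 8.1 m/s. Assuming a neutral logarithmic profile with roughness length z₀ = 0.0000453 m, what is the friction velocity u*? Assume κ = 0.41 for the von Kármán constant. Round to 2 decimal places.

u* ≈ 0.27 m/s

Log law: V(z) = (u*/κ) · ln(z/z₀) ⇒ u* = κ · V / ln(z/z₀)
u* = 0.41 × 8.1 / ln(10.0/0.0000453) = 0.41 × 8.1 / 12.3048
   = 3.3210 / 12.3048 = 0.2699 m/s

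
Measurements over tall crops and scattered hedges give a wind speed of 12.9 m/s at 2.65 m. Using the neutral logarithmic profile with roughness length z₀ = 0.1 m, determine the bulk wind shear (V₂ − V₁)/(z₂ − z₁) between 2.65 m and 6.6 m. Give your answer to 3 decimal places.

Log law: V₂ = V₁ · ln(z₂/z₀)/ln(z₁/z₀) = 12.9 × 4.1897/3.2771 = 16.4920 m/s
ΔV/Δz = (16.4920 − 12.9)/(6.6 − 2.65) = 3.5920/3.9500 = 0.90936 m/s/m

0.909 m/s/m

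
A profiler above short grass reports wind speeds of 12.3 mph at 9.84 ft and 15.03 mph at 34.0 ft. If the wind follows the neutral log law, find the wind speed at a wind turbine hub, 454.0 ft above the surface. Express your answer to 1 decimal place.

20.7 mph

Log law: V ∝ ln(z/z₀). From the pair, with r = V₁/V₂ = 0.81836,
ln z₀ = (ln z₁ − r·ln z₂)/(1 − r) = (2.2865 − 0.81836×3.5264)/0.18164 = -3.2999 → z₀ = 0.03689 ft
V₃ = V₁ · ln(z₃/z₀)/ln(z₁/z₀) = 12.3 × 9.4180/5.5864 = 20.7364 mph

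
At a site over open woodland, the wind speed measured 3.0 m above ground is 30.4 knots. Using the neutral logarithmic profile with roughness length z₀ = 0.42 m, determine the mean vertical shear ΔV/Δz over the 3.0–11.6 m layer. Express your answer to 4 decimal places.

2.4315 knots/m

Log law: V₂ = V₁ · ln(z₂/z₀)/ln(z₁/z₀) = 30.4 × 3.3185/1.9661 = 51.3107 knots
ΔV/Δz = (51.3107 − 30.4)/(11.6 − 3.0) = 20.9107/8.6000 = 2.43147 knots/m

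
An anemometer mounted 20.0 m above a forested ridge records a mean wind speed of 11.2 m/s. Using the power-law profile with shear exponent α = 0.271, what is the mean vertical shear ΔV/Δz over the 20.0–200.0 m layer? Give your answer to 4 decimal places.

Power law: V₂ = V₁ · (z₂/z₁)^α = 11.2 × (10.0000)^0.271 = 20.9035 m/s
ΔV/Δz = (20.9035 − 11.2)/(200.0 − 20.0) = 9.7035/180.0000 = 0.05391 m/s/m

0.0539 m/s/m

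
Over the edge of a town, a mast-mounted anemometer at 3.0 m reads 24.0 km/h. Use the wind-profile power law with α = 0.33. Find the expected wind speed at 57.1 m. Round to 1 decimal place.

Power-law profile: V₂ = V₁ · (z₂/z₁)^α
V₂ = 24.0 × (57.1/3.0)^0.33 = 24.0 × (19.0333)^0.33
    = 24.0 × 2.6439 = 63.4529 km/h

63.5 km/h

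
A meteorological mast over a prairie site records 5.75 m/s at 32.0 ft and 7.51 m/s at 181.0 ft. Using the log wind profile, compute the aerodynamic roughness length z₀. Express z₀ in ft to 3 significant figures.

Log law: V(z) ∝ ln(z/z₀). With r = V₁/V₂ = 5.75/7.51 = 0.76565,
r · ln(z₂/z₀) = ln(z₁/z₀) ⇒ ln z₀ = (ln z₁ − r·ln z₂)/(1 − r)
ln z₀ = (3.46574 − 0.76565×5.19850) / 0.23435 = -2.1953
z₀ = exp(-2.1953) = 0.1113 ft

z₀ ≈ 0.111 ft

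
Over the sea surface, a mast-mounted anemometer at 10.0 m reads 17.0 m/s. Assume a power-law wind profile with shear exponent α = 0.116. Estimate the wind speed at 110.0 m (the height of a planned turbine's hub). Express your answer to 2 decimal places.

22.45 m/s

Power-law profile: V₂ = V₁ · (z₂/z₁)^α
V₂ = 17.0 × (110.0/10.0)^0.116 = 17.0 × (11.0000)^0.116
    = 17.0 × 1.3207 = 22.4518 m/s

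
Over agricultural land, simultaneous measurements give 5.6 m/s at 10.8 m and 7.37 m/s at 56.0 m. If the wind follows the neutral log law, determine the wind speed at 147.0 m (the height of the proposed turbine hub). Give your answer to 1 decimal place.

Log law: V ∝ ln(z/z₀). From the pair, with r = V₁/V₂ = 0.75984,
ln z₀ = (ln z₁ − r·ln z₂)/(1 − r) = (2.3795 − 0.75984×4.0254)/0.24016 = -2.8275 → z₀ = 0.05916 m
V₃ = V₁ · ln(z₃/z₀)/ln(z₁/z₀) = 5.6 × 7.8180/5.2071 = 8.4079 m/s

8.4 m/s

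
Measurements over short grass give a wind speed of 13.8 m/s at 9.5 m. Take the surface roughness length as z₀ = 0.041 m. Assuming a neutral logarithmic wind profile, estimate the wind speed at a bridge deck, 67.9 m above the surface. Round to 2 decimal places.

Log law: V(z) ∝ ln(z/z₀), so V₂/V₁ = ln(z₂/z₀) / ln(z₁/z₀).
ln(67.9/0.041) = 7.4122, ln(9.5/0.041) = 5.4455
V₂ = 13.8 × 7.4122/5.4455 = 13.8 × 1.3612 = 18.7842 m/s

18.78 m/s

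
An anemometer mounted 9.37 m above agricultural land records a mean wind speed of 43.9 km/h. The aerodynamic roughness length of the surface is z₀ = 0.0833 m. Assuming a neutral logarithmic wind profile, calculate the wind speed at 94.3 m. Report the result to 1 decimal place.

Log law: V(z) ∝ ln(z/z₀), so V₂/V₁ = ln(z₂/z₀) / ln(z₁/z₀).
ln(94.3/0.0833) = 7.0318, ln(9.37/0.0833) = 4.7228
V₂ = 43.9 × 7.0318/4.7228 = 43.9 × 1.4889 = 65.3625 km/h

65.4 km/h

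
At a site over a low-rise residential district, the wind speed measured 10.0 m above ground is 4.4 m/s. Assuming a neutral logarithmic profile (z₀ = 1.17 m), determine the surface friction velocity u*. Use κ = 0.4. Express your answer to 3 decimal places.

u* ≈ 0.820 m/s

Log law: V(z) = (u*/κ) · ln(z/z₀) ⇒ u* = κ · V / ln(z/z₀)
u* = 0.4 × 4.4 / ln(10.0/1.17) = 0.4 × 4.4 / 2.1456
   = 1.7600 / 2.1456 = 0.8203 m/s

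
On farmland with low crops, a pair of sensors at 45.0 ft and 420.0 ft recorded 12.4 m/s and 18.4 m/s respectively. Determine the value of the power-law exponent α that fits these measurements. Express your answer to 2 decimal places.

Power law: V₂/V₁ = (z₂/z₁)^α ⇒ α = ln(V₂/V₁) / ln(z₂/z₁)
α = ln(18.4/12.4) / ln(420.0/45.0) = ln(1.4839) / ln(9.3333)
  = 0.39465 / 2.23359 = 0.17669

α ≈ 0.18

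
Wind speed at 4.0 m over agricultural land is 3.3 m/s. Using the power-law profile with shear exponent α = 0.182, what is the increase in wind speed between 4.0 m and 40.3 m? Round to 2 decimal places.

1.72 m/s

Power law: V₂ = V₁ · (z₂/z₁)^α = 3.3 × (10.0750)^0.182 = 5.0246 m/s
ΔV = 5.0246 − 3.3 = 1.7246 m/s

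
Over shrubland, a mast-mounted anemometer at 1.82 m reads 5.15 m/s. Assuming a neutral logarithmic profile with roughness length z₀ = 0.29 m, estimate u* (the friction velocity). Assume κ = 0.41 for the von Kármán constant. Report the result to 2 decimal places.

Log law: V(z) = (u*/κ) · ln(z/z₀) ⇒ u* = κ · V / ln(z/z₀)
u* = 0.41 × 5.15 / ln(1.82/0.29) = 0.41 × 5.15 / 1.8367
   = 2.1115 / 1.8367 = 1.1496 m/s

u* ≈ 1.15 m/s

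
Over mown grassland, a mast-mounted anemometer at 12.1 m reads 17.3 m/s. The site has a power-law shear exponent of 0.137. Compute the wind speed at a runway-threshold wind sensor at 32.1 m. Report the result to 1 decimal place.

Power-law profile: V₂ = V₁ · (z₂/z₁)^α
V₂ = 17.3 × (32.1/12.1)^0.137 = 17.3 × (2.6529)^0.137
    = 17.3 × 1.1430 = 19.7741 m/s

19.8 m/s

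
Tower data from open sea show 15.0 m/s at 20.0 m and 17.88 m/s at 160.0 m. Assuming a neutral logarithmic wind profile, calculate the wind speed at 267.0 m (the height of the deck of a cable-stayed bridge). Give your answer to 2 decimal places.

Log law: V ∝ ln(z/z₀). From the pair, with r = V₁/V₂ = 0.83893,
ln z₀ = (ln z₁ − r·ln z₂)/(1 − r) = (2.9957 − 0.83893×5.0752)/0.16107 = -7.8347 → z₀ = 0.0003958 m
V₃ = V₁ · ln(z₃/z₀)/ln(z₁/z₀) = 15.0 × 13.4219/10.8304 = 18.5892 m/s

18.59 m/s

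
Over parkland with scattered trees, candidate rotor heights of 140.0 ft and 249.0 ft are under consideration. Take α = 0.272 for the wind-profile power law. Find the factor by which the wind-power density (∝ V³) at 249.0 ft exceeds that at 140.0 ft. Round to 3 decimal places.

1.600

Speed ratio: V_B/V_A = (z_B/z_A)^α = (249.0/140.0)^0.272 = (1.7786)^0.272 = 1.16955
Power-density ratio: P_B/P_A = (V_B/V_A)³ = (1.16955)³ = 1.59977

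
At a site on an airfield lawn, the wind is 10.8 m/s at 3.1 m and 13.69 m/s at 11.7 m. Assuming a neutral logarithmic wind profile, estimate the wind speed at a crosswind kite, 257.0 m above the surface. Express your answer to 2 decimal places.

Log law: V ∝ ln(z/z₀). From the pair, with r = V₁/V₂ = 0.78890,
ln z₀ = (ln z₁ − r·ln z₂)/(1 − r) = (1.1314 − 0.78890×2.4596)/0.21110 = -3.8321 → z₀ = 0.02166 m
V₃ = V₁ · ln(z₃/z₀)/ln(z₁/z₀) = 10.8 × 9.3811/4.9635 = 20.4124 m/s

20.41 m/s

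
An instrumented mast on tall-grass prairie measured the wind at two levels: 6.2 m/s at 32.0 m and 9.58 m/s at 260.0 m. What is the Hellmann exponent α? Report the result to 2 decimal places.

Power law: V₂/V₁ = (z₂/z₁)^α ⇒ α = ln(V₂/V₁) / ln(z₂/z₁)
α = ln(9.58/6.2) / ln(260.0/32.0) = ln(1.5452) / ln(8.1250)
  = 0.43513 / 2.09495 = 0.20770

α ≈ 0.21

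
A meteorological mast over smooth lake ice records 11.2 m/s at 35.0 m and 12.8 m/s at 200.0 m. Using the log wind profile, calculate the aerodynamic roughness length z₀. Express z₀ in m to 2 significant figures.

z₀ ≈ 0.00018 m

Log law: V(z) ∝ ln(z/z₀). With r = V₁/V₂ = 11.2/12.8 = 0.87500,
r · ln(z₂/z₀) = ln(z₁/z₀) ⇒ ln z₀ = (ln z₁ − r·ln z₂)/(1 − r)
ln z₀ = (3.55535 − 0.87500×5.29832) / 0.12500 = -8.6454
z₀ = exp(-8.6454) = 0.0001759 m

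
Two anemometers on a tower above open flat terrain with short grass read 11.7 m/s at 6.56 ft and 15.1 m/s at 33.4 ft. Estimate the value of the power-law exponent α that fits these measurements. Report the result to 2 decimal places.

Power law: V₂/V₁ = (z₂/z₁)^α ⇒ α = ln(V₂/V₁) / ln(z₂/z₁)
α = ln(15.1/11.7) / ln(33.4/6.56) = ln(1.2906) / ln(5.0915)
  = 0.25511 / 1.62757 = 0.15674

α ≈ 0.16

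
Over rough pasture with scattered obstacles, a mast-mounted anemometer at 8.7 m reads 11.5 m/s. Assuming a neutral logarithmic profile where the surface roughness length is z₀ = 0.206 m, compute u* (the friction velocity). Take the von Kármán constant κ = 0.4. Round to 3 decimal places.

u* ≈ 1.229 m/s

Log law: V(z) = (u*/κ) · ln(z/z₀) ⇒ u* = κ · V / ln(z/z₀)
u* = 0.4 × 11.5 / ln(8.7/0.206) = 0.4 × 11.5 / 3.7432
   = 4.6000 / 3.7432 = 1.2289 m/s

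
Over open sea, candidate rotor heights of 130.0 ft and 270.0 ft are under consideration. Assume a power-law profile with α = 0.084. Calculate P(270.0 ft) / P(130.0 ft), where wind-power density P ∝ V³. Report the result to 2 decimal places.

Speed ratio: V_B/V_A = (z_B/z_A)^α = (270.0/130.0)^0.084 = (2.0769)^0.084 = 1.06332
Power-density ratio: P_B/P_A = (V_B/V_A)³ = (1.06332)³ = 1.20224

1.20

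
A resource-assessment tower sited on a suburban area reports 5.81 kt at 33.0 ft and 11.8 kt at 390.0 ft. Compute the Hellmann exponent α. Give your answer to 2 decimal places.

Power law: V₂/V₁ = (z₂/z₁)^α ⇒ α = ln(V₂/V₁) / ln(z₂/z₁)
α = ln(11.8/5.81) / ln(390.0/33.0) = ln(2.0310) / ln(11.8182)
  = 0.70852 / 2.46964 = 0.28689

α ≈ 0.29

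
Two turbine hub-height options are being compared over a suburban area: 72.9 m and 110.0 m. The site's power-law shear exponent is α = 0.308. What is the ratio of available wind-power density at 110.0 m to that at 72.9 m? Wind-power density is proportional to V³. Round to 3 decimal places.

Speed ratio: V_B/V_A = (z_B/z_A)^α = (110.0/72.9)^0.308 = (1.5089)^0.308 = 1.13509
Power-density ratio: P_B/P_A = (V_B/V_A)³ = (1.13509)³ = 1.46247

1.462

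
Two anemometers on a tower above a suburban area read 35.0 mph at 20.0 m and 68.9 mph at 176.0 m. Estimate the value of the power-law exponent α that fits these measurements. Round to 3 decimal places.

α ≈ 0.311

Power law: V₂/V₁ = (z₂/z₁)^α ⇒ α = ln(V₂/V₁) / ln(z₂/z₁)
α = ln(68.9/35.0) / ln(176.0/20.0) = ln(1.9686) / ln(8.8000)
  = 0.67731 / 2.17475 = 0.31144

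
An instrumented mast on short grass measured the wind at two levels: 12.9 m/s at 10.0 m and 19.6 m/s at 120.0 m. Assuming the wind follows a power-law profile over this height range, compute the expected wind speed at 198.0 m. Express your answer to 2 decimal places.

21.32 m/s

First find α: α = ln(V₂/V₁)/ln(z₂/z₁) = ln(19.6/12.9)/ln(120.0/10.0) = 0.41830/2.48491 = 0.1683
Extrapolate from 120.0 m to 198.0 m: V₃ = 19.6 × (198.0/120.0)^0.1683 = 19.6 × 1.0880 = 21.3239 m/s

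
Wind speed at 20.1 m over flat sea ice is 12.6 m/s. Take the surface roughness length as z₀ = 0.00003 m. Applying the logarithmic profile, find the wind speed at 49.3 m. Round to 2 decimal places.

13.44 m/s

Log law: V(z) ∝ ln(z/z₀), so V₂/V₁ = ln(z₂/z₀) / ln(z₁/z₀).
ln(49.3/0.00003) = 14.3122, ln(20.1/0.00003) = 13.4150
V₂ = 12.6 × 14.3122/13.4150 = 12.6 × 1.0669 = 13.4427 m/s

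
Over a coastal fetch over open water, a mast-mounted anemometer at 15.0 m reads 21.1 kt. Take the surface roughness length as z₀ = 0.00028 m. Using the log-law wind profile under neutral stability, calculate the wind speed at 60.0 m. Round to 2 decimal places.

23.79 kt

Log law: V(z) ∝ ln(z/z₀), so V₂/V₁ = ln(z₂/z₀) / ln(z₁/z₀).
ln(60.0/0.00028) = 12.2751, ln(15.0/0.00028) = 10.8888
V₂ = 21.1 × 12.2751/10.8888 = 21.1 × 1.1273 = 23.7863 kt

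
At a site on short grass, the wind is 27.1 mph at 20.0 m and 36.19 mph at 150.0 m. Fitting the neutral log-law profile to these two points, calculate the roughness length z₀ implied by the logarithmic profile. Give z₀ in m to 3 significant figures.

z₀ ≈ 0.0492 m

Log law: V(z) ∝ ln(z/z₀). With r = V₁/V₂ = 27.1/36.19 = 0.74883,
r · ln(z₂/z₀) = ln(z₁/z₀) ⇒ ln z₀ = (ln z₁ − r·ln z₂)/(1 − r)
ln z₀ = (2.99573 − 0.74883×5.01064) / 0.25117 = -3.0113
z₀ = exp(-3.0113) = 0.04923 m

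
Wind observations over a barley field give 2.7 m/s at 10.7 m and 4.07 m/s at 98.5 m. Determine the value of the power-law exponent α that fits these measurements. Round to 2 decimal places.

α ≈ 0.18

Power law: V₂/V₁ = (z₂/z₁)^α ⇒ α = ln(V₂/V₁) / ln(z₂/z₁)
α = ln(4.07/2.7) / ln(98.5/10.7) = ln(1.5074) / ln(9.2056)
  = 0.41039 / 2.21981 = 0.18488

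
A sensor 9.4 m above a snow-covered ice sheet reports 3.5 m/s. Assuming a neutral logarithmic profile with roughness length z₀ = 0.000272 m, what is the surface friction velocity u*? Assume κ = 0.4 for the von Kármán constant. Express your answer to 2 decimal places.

u* ≈ 0.13 m/s

Log law: V(z) = (u*/κ) · ln(z/z₀) ⇒ u* = κ · V / ln(z/z₀)
u* = 0.4 × 3.5 / ln(9.4/0.000272) = 0.4 × 3.5 / 10.4504
   = 1.4000 / 10.4504 = 0.1340 m/s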